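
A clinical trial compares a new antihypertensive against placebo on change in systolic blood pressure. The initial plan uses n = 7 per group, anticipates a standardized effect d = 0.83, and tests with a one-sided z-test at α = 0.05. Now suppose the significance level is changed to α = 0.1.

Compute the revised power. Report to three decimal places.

δ = d·√(n/2) = 0.83 × √(7/2) = 1.5528 (unchanged). New critical value: z_{0.1} = 1.282.
Revised power = P(Z > 1.282 − δ) = Φ(0.271) = 0.6069.

Power ≈ 0.607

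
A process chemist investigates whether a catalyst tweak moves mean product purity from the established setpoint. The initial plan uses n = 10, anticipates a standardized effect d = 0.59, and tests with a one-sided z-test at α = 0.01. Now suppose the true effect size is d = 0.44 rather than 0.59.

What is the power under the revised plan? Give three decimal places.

Power ≈ 0.175

With d = 0.44: δ = d·√n = 0.44 × √10 = 1.3914. Critical value z_{0.01} = 2.326.
Revised power = P(Z > 2.326 − δ) = Φ(-0.935) = 0.1749.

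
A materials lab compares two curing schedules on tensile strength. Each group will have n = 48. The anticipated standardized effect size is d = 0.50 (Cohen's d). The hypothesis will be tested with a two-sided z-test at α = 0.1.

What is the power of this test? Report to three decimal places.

Power ≈ 0.790

Noncentrality parameter: δ = d·√(n/2) = 0.50 × √(48/2) = 2.4495
Two-sided α = 0.1 → critical value z_{0.05} = 1.645.
Power = Φ(δ − 1.645) + Φ(−δ − 1.645) = Φ(0.805) + Φ(-4.094) = 0.7895 + 0.0000 = 0.7895.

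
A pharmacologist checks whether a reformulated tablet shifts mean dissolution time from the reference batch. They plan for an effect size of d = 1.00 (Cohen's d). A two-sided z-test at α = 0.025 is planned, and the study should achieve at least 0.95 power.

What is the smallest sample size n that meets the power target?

n = 16

Set Φ(δ − 2.241) = 0.95; then δ − 2.241 = Φ⁻¹(0.95) = 1.645, giving δ = 3.886.
(Ignoring the negligible lower-tail rejection probability gives the usual closed-form inversion.)
δ = d·√n ⇒ n = (δ/d)² = (3.886 / 1.00)² = 15.10.
Round up to the next whole unit.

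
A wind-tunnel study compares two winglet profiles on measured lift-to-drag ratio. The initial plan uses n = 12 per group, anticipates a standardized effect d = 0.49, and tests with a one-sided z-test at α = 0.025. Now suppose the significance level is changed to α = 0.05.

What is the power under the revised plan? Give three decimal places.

Power ≈ 0.328

δ = d·√(n/2) = 0.49 × √(12/2) = 1.2002 (unchanged). New critical value: z_{0.05} = 1.645.
Revised power = P(Z > 1.645 − δ) = Φ(-0.445) = 0.3283.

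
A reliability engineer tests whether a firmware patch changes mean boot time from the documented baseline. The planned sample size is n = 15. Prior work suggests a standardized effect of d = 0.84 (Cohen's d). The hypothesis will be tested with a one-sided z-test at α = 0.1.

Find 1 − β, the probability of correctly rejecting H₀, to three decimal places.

Noncentrality parameter: δ = d·√n = 0.84 × √15 = 3.2533
Critical value for a one-sided test at α = 0.1: z_α = 1.282.
Power = P(Z > 1.282 − δ) = Φ(1.972) = 0.9757.

Power ≈ 0.976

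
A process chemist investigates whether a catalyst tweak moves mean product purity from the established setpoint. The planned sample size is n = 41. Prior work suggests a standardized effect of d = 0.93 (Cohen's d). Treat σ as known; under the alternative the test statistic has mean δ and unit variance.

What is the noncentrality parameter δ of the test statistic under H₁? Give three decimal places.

δ ≈ 5.955

The noncentrality parameter scales effect size by the design's sample-size factor: δ = d·√n = 0.93 × √41 = 5.9549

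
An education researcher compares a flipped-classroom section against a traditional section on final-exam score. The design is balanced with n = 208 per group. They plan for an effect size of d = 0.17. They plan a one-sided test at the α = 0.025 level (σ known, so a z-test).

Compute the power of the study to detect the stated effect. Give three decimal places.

Noncentrality parameter: δ = d·√(n/2) = 0.17 × √(208/2) = 1.7337
Critical value for a one-sided test at α = 0.025: z_α = 1.960.
Power = P(Z > 1.960 − δ) = Φ(-0.226) = 0.4105.

Power ≈ 0.410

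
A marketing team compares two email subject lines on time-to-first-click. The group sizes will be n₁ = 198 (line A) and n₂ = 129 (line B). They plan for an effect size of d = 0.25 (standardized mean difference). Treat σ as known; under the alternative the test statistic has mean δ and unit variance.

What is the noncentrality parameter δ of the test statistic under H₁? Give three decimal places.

δ ≈ 2.209

The noncentrality parameter scales effect size by the design's sample-size factor: δ = d / √(1/n₁ + 1/n₂) = 0.25 / √(1/198 + 1/129) = 2.2095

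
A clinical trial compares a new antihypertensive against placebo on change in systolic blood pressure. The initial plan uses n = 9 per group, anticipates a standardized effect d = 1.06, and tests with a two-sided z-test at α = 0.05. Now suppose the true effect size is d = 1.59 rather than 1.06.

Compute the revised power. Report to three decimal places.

With d = 1.59: δ = d·√(n/2) = 1.59 × √(9/2) = 3.3729. Critical value z_{0.025} = 1.960.
Revised power = Φ(δ − 1.960) + Φ(−δ − 1.960) = Φ(1.413) + Φ(-5.333) = 0.9212 + 0.0000 = 0.9212.

Power ≈ 0.921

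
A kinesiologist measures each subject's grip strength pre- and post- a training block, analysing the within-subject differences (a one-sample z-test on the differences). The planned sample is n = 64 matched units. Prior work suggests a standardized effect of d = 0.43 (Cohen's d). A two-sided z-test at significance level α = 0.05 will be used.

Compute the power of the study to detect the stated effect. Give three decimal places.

Noncentrality parameter: λ = d·√n = 0.43 × √64 = 3.4400
Two-sided α = 0.05 → critical value z_{0.025} = 1.960.
Power = Φ(λ − 1.960) + Φ(−λ − 1.960) = Φ(1.480) + Φ(-5.400) = 0.9306 + 0.0000 = 0.9306.

Power ≈ 0.931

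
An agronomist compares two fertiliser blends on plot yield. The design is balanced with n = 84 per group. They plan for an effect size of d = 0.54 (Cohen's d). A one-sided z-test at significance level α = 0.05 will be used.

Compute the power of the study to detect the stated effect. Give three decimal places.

Noncentrality parameter: δ = d·√(n/2) = 0.54 × √(84/2) = 3.4996
Critical value for a one-sided test at α = 0.05: z_α = 1.645.
Power = P(Z > 1.645 − δ) = Φ(1.855) = 0.9682.

Power ≈ 0.968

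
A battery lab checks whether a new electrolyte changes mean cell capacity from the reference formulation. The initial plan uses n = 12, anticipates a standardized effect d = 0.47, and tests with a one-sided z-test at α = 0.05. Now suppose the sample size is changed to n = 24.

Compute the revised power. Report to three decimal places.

Power ≈ 0.745

With n = 24: δ = d·√n = 0.47 × √24 = 2.3025. Critical value z_{0.05} = 1.645.
Revised power = Φ(δ − 1.645) = Φ(0.658) = 0.7446.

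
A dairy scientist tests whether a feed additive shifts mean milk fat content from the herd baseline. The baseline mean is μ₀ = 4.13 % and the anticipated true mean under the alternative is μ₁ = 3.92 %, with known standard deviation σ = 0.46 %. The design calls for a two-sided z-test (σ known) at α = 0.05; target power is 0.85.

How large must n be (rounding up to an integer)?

n = 44

Standardized effect: d = |μ₁ − μ₀| / σ = |3.92 − 4.13| / 0.46 = 0.4565
For power 0.85 need Φ(δ − z_{0.025}) = 0.85, so δ = z_{0.025} + z_{0.15} = 1.960 + 1.036 = 2.996.
(For δ > 0 the lower-tail rejection region contributes negligibly to power, so the one-term inversion is standard.)
δ = d·√n ⇒ n = (δ/d)² = (2.996 / 0.4565)² = 43.08.
Round up to the next whole unit.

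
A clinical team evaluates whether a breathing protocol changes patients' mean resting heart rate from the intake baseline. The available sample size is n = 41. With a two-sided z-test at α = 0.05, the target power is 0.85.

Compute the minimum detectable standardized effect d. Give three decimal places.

Need Φ(δ − 1.960) = 0.85, so δ = 1.960 + 1.036 = 2.996.
(Lower-tail contribution to power is negligible for δ > 0.)
δ = d·√n ⇒ d = δ/√n = 2.996/√41 = 0.4680.

d ≈ 0.468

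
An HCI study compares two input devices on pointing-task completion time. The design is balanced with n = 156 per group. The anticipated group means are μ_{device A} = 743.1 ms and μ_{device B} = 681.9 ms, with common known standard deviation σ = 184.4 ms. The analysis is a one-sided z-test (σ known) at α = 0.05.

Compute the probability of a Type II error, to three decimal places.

β ≈ 0.099

Standardized effect: d = |μ_{device A} − μ_{device B}| / σ = |743.1 − 681.9| / 184.4 = 0.3319
Noncentrality parameter: δ = d·√(n/2) = 0.3319 × √(156/2) = 2.9311
One-sided α = 0.05 → critical value z_{0.05} = 1.645.
Power = Φ(δ − 1.645) = Φ(1.286) = 0.9008.
Type II error: β = 1 − power = 1 − 0.9008 = 0.0992.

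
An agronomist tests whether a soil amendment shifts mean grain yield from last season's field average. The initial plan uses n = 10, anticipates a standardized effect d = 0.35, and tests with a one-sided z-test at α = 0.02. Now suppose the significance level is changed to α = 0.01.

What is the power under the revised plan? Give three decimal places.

Power ≈ 0.111

δ = d·√n = 0.35 × √10 = 1.1068 (unchanged). New critical value: z_{0.01} = 2.326.
Revised power = Φ(δ − 2.326) = Φ(-1.220) = 0.1113.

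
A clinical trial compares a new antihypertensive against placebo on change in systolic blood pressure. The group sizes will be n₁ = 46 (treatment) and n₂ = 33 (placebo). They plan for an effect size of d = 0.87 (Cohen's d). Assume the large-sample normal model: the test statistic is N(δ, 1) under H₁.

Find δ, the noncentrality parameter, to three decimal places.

δ = d / √(1/n₁ + 1/n₂) = 0.87 / √(1/46 + 1/33) = 3.8137

δ ≈ 3.814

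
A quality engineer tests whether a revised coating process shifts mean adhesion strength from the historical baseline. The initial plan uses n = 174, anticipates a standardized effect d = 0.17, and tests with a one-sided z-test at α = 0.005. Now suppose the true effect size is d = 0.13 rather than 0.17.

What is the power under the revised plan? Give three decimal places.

With d = 0.13: δ = d·√n = 0.13 × √174 = 1.7148. Critical value z_{0.005} = 2.576.
Revised power = P(Z > 2.576 − δ) = Φ(-0.861) = 0.1946.

Power ≈ 0.195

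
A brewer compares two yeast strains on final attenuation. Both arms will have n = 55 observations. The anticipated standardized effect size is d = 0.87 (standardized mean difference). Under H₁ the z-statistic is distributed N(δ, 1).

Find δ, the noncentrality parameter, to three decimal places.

δ ≈ 4.562

The noncentrality parameter scales effect size by the design's sample-size factor: δ = d·√(n/2) = 0.87 × √(55/2) = 4.5623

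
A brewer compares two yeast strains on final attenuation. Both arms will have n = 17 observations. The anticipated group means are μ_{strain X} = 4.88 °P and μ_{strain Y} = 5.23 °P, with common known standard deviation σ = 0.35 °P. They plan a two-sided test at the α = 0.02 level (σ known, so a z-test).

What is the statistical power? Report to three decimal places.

Power ≈ 0.722

Standardized effect: d = |μ_{strain X} − μ_{strain Y}| / σ = |4.88 − 5.23| / 0.35 = 1.0000
Noncentrality parameter: δ = d·√(n/2) = 1.0000 × √(17/2) = 2.9155
Two-sided α = 0.02 → critical value z_{0.01} = 2.326.
Power = Φ(δ − 2.326) + Φ(−δ − 2.326) = Φ(0.589) + Φ(-5.242) = 0.7221 + 0.0000 = 0.7221.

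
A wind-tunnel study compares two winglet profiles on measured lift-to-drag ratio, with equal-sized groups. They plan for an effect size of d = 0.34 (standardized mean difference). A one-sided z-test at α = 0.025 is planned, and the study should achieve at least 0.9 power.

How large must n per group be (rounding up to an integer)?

Set Φ(δ − 1.960) = 0.9; then δ − 1.960 = Φ⁻¹(0.9) = 1.282, giving δ = 3.242.
δ = d·√(n/2) ⇒ n = 2(δ/d)² = 2 × (3.242 / 0.34)² = 181.79.
Rounding up, n = 182 per group.

n = 182 per group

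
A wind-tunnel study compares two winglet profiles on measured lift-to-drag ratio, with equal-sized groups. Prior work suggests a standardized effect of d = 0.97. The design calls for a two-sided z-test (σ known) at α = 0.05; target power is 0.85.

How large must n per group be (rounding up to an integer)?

n = 20 per group

Set Φ(δ − 1.960) = 0.85; then δ − 1.960 = Φ⁻¹(0.85) = 1.036, giving δ = 2.996.
(Ignoring the negligible lower-tail rejection probability gives the usual closed-form inversion.)
δ = d·√(n/2) ⇒ n = 2(δ/d)² = 2 × (2.996 / 0.97)² = 19.08.
Rounding up, n = 20 per group.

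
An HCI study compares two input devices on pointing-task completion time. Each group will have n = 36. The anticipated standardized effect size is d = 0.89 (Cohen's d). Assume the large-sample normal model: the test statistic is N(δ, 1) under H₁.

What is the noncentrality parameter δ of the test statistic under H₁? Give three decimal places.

δ = d·√(n/2) = 0.89 × √(36/2) = 3.7760

δ ≈ 3.776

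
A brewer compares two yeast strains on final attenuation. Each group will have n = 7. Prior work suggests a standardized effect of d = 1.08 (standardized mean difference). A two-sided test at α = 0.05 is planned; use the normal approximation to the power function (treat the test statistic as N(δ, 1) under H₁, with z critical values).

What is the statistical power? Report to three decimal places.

Power ≈ 0.524

Noncentrality parameter: δ = d·√(n/2) = 1.08 × √(7/2) = 2.0205
Two-sided α = 0.05 → critical value z_{0.025} = 1.960.
Power = Φ(δ − 1.960) + Φ(−δ − 1.960) = Φ(0.061) + Φ(-3.980) = 0.5241 + 0.0000 = 0.5242.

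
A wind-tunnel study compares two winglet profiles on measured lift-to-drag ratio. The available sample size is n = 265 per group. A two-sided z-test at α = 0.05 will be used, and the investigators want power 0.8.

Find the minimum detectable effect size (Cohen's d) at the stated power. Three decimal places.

Required noncentrality: δ = z_{0.025} + z_{0.20} = 1.960 + 0.842 = 2.802.
(The second rejection-region term Φ(−δ − z_{α/2}) is negligible and dropped.)
δ = d·√(n/2) ⇒ d = δ/√(n/2) = 2.802/√(265/2) = 0.2434.

d ≈ 0.243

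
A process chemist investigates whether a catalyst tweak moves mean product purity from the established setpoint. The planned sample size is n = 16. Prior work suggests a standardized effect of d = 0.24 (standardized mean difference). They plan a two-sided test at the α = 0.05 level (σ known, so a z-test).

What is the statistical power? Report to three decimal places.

Noncentrality parameter: δ = d·√n = 0.24 × √16 = 0.9600
Critical value for a two-sided test at α = 0.05: z_{α/2} = 1.960.
Power = Φ(δ − 1.960) + Φ(−δ − 1.960) = Φ(-1.000) + Φ(-2.920) = 0.1587 + 0.0018 = 0.1604.

Power ≈ 0.160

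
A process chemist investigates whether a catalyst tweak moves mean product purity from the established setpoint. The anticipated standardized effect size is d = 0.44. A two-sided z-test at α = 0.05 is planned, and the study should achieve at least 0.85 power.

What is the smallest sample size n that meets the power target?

For power 0.85 need Φ(δ − z_{0.025}) = 0.85, so δ = z_{0.025} + z_{0.15} = 1.960 + 1.036 = 2.996.
(Ignoring the negligible lower-tail rejection probability gives the usual closed-form inversion.)
δ = d·√n ⇒ n = (δ/d)² = (2.996 / 0.44)² = 46.38.
Rounding up, n = 47.

n = 47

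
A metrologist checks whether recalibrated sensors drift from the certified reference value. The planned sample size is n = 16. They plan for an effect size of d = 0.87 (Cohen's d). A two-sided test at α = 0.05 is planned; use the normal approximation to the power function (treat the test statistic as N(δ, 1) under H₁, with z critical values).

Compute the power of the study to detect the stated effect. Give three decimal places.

Noncentrality parameter: δ = d·√n = 0.87 × √16 = 3.4800
Critical value for a two-sided test at α = 0.05: z_{α/2} = 1.960.
Power = Φ(δ − 1.960) + Φ(−δ − 1.960) = Φ(1.520) + Φ(-5.440) = 0.9357 + 0.0000 = 0.9357.

Power ≈ 0.936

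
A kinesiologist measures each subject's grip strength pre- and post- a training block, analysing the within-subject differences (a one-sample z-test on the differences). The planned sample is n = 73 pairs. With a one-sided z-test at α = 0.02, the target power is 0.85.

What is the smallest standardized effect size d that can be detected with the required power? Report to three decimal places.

Need Φ(δ − 2.054) = 0.85, so δ = 2.054 + 1.036 = 3.090.
δ = d·√n ⇒ d = δ/√n = 3.090/√73 = 0.3617.

d ≈ 0.362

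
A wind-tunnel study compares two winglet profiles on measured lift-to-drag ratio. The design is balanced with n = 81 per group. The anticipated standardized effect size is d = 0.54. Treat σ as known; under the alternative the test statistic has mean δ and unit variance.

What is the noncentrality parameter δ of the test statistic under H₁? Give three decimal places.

δ = d·√(n/2) = 0.54 × √(81/2) = 3.4365

δ ≈ 3.437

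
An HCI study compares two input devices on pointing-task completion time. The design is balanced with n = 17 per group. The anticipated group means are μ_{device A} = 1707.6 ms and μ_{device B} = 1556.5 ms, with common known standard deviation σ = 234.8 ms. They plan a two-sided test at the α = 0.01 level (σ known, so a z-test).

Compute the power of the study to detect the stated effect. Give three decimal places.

Power ≈ 0.242

Standardized effect: d = |μ_{device A} − μ_{device B}| / σ = |1707.6 − 1556.5| / 234.8 = 0.6435
Noncentrality parameter: δ = d·√(n/2) = 0.6435 × √(17/2) = 1.8762
Two-sided α = 0.01 → critical value z_{0.005} = 2.576.
Power = Φ(δ − 2.576) + Φ(−δ − 2.576) = Φ(-0.700) + Φ(-4.452) = 0.2421 + 0.0000 = 0.2421.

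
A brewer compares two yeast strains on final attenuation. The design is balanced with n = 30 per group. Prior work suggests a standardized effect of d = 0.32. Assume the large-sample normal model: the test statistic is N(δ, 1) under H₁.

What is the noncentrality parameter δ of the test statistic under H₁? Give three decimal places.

δ ≈ 1.239

The noncentrality parameter scales effect size by the design's sample-size factor: δ = d·√(n/2) = 0.32 × √(30/2) = 1.2394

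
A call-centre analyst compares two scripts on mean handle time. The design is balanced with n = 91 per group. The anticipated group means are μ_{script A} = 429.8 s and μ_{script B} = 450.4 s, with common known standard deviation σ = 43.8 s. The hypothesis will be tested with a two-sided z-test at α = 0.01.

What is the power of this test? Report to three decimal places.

Standardized effect: d = |μ_{script A} − μ_{script B}| / σ = |429.8 − 450.4| / 43.8 = 0.4703
Noncentrality parameter: δ = d·√(n/2) = 0.4703 × √(91/2) = 3.1725
Two-sided α = 0.01 → critical value z_{0.005} = 2.576.
Power = Φ(δ − 2.576) + Φ(−δ − 2.576) = Φ(0.597) + Φ(-5.748) = 0.7246 + 0.0000 = 0.7246.

Power ≈ 0.725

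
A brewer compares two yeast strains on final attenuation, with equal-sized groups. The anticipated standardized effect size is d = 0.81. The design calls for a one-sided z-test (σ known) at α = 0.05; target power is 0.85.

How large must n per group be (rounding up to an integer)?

For power 0.85 need Φ(δ − z_{0.05}) = 0.85, so δ = z_{0.05} + z_{0.15} = 1.645 + 1.036 = 2.681.
δ = d·√(n/2) ⇒ n = 2(δ/d)² = 2 × (2.681 / 0.81)² = 21.92.
Rounding up, n = 22 per group.

n = 22 per group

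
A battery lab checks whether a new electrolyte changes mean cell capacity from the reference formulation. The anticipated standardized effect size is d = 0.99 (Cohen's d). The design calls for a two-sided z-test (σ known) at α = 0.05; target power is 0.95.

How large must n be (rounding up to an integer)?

For power 0.95 need Φ(δ − z_{0.025}) = 0.95, so δ = z_{0.025} + z_{0.05} = 1.960 + 1.645 = 3.605.
(The Φ(−δ − z_{α/2}) term is vanishingly small for δ > 0 and is dropped in the standard sample-size formula.)
δ = d·√n ⇒ n = (δ/d)² = (3.605 / 0.99)² = 13.26.
Rounding up, n = 14.

n = 14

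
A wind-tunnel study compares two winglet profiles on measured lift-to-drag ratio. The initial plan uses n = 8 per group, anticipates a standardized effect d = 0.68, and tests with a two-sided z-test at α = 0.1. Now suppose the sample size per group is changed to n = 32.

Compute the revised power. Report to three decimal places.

Power ≈ 0.859

With n = 32 per group: δ = d·√(n/2) = 0.68 × √(32/2) = 2.7200. Critical value z_{0.05} = 1.645.
Revised power = Φ(δ − 1.645) + Φ(−δ − 1.645) = Φ(1.075) + Φ(-4.365) = 0.8588 + 0.0000 = 0.8589.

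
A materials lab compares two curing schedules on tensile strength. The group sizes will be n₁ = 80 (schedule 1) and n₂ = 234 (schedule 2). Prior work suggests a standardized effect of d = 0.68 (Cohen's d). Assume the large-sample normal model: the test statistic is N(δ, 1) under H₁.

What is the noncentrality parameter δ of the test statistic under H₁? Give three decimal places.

The noncentrality parameter scales effect size by the design's sample-size factor: δ = d / √(1/n₁ + 1/n₂) = 0.68 / √(1/80 + 1/234) = 5.2505

δ ≈ 5.250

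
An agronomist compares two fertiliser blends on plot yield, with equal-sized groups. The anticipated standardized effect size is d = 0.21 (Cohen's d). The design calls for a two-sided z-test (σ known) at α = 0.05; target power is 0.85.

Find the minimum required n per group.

Set Φ(δ − 1.960) = 0.85; then δ − 1.960 = Φ⁻¹(0.85) = 1.036, giving δ = 2.996.
(Ignoring the negligible lower-tail rejection probability gives the usual closed-form inversion.)
δ = d·√(n/2) ⇒ n = 2(δ/d)² = 2 × (2.996 / 0.21)² = 407.18.
Rounding up, n = 408 per group.

n = 408 per group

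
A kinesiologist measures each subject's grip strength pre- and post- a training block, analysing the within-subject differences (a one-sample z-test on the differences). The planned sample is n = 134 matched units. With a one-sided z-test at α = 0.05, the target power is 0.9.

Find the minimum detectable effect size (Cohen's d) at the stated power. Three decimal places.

Required noncentrality: δ = z_{0.05} + z_{0.10} = 1.645 + 1.282 = 2.926.
δ = d·√n ⇒ d = δ/√n = 2.926/√134 = 0.2528.

d ≈ 0.253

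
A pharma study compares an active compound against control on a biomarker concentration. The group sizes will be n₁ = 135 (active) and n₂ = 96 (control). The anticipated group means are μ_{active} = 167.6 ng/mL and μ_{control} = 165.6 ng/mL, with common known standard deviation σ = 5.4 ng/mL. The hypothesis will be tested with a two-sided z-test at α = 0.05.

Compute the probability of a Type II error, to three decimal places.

Standardized effect: d = |μ_{active} − μ_{control}| / σ = |167.6 − 165.6| / 5.4 = 0.3704
Noncentrality parameter: δ = d / √(1/n₁ + 1/n₂) = 0.3704 / √(1/135 + 1/96) = 2.7742
Critical value for a two-sided test at α = 0.05: z_{α/2} = 1.960.
Power = Φ(δ − 1.960) + Φ(−δ − 1.960) = Φ(0.814) + Φ(-4.734) = 0.7922 + 0.0000 = 0.7922.
Type II error: β = 1 − power = 1 − 0.7922 = 0.2078.

β ≈ 0.208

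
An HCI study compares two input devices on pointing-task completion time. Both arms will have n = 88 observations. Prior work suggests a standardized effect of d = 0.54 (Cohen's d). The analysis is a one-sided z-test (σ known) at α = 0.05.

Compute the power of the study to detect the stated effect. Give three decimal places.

Noncentrality parameter: δ = d·√(n/2) = 0.54 × √(88/2) = 3.5820
One-sided α = 0.05 → critical value z_{0.05} = 1.645.
Power = Φ(δ − 1.645) = Φ(1.937) = 0.9736.

Power ≈ 0.974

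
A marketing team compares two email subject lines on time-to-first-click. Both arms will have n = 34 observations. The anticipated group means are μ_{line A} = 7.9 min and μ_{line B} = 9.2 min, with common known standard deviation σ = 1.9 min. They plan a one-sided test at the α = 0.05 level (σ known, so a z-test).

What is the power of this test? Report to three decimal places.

Power ≈ 0.880

Standardized effect: d = |μ_{line A} − μ_{line B}| / σ = |7.9 − 9.2| / 1.9 = 0.6842
Noncentrality parameter: δ = d·√(n/2) = 0.6842 × √(34/2) = 2.8211
Critical value for a one-sided test at α = 0.05: z_α = 1.645.
Power = P(Z > 1.645 − δ) = Φ(1.176) = 0.8802.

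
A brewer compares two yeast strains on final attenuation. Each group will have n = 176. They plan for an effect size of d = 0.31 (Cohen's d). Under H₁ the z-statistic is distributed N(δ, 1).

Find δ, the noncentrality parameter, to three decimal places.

The noncentrality parameter scales effect size by the design's sample-size factor: δ = d·√(n/2) = 0.31 × √(176/2) = 2.9081

δ ≈ 2.908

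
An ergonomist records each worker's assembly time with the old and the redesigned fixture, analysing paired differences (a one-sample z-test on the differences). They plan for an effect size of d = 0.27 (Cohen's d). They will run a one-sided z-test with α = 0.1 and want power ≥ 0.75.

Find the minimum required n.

n = 53

Set Φ(δ − 1.282) = 0.75; then δ − 1.282 = Φ⁻¹(0.75) = 0.674, giving δ = 1.956.
δ = d·√n ⇒ n = (δ/d)² = (1.956 / 0.27)² = 52.48.
Round up to the next whole unit.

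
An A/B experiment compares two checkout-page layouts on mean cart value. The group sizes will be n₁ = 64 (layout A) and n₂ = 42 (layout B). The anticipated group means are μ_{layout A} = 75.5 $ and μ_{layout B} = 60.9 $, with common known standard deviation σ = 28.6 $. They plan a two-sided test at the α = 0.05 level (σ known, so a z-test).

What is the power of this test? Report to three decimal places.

Power ≈ 0.729

Standardized effect: d = |μ_{layout A} − μ_{layout B}| / σ = |75.5 − 60.9| / 28.6 = 0.5105
Noncentrality parameter: δ = d / √(1/n₁ + 1/n₂) = 0.5105 / √(1/64 + 1/42) = 2.5707
Two-sided α = 0.05 → critical value z_{0.025} = 1.960.
Power = Φ(δ − 1.960) + Φ(−δ − 1.960) = Φ(0.611) + Φ(-4.531) = 0.7293 + 0.0000 = 0.7293.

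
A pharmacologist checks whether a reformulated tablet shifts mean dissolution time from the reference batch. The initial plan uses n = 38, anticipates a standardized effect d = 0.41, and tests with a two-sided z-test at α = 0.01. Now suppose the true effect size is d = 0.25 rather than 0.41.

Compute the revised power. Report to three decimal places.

With d = 0.25: δ = d·√n = 0.25 × √38 = 1.5411. Critical value z_{0.005} = 2.576.
Revised power = Φ(δ − 2.576) + Φ(−δ − 2.576) = Φ(-1.035) + Φ(-4.117) = 0.1504 + 0.0000 = 0.1504.

Power ≈ 0.150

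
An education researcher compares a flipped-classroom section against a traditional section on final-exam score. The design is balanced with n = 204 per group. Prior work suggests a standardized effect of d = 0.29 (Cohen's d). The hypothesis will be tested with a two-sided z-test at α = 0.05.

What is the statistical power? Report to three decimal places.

Noncentrality parameter: δ = d·√(n/2) = 0.29 × √(204/2) = 2.9289
Two-sided α = 0.05 → critical value z_{0.025} = 1.960.
Power = Φ(δ − 1.960) + Φ(−δ − 1.960) = Φ(0.969) + Φ(-4.889) = 0.8337 + 0.0000 = 0.8337.

Power ≈ 0.834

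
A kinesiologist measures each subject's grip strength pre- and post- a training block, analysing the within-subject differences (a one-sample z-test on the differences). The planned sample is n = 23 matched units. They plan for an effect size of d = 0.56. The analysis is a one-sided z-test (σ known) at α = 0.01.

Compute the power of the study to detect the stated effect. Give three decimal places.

Power ≈ 0.640

Noncentrality parameter: δ = d·√n = 0.56 × √23 = 2.6857
One-sided α = 0.01 → critical value z_{0.01} = 2.326.
Power = Φ(δ − 2.326) = Φ(0.359) = 0.6403.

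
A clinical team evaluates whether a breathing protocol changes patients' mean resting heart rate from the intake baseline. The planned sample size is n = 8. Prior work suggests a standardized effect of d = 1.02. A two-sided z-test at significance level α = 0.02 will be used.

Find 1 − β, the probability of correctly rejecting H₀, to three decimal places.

Power ≈ 0.712

Noncentrality parameter: δ = d·√n = 1.02 × √8 = 2.8850
Two-sided α = 0.02 → critical value z_{0.01} = 2.326.
Power = Φ(δ − 2.326) + Φ(−δ − 2.326) = Φ(0.559) + Φ(-5.211) = 0.7118 + 0.0000 = 0.7118.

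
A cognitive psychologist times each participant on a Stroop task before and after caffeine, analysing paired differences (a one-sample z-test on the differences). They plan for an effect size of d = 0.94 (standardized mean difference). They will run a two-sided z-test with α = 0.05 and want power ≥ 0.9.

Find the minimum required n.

n = 12

For power 0.9 need Φ(δ − z_{0.025}) = 0.9, so δ = z_{0.025} + z_{0.10} = 1.960 + 1.282 = 3.242.
(For δ > 0 the lower-tail rejection region contributes negligibly to power, so the one-term inversion is standard.)
δ = d·√n ⇒ n = (δ/d)² = (3.242 / 0.94)² = 11.89.
Round up to the next whole unit.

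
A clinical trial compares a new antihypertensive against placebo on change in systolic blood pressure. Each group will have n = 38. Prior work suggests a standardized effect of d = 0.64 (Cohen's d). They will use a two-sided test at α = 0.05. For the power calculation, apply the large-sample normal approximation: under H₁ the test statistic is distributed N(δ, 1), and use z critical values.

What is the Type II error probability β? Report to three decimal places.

β ≈ 0.203

Noncentrality parameter: λ = d·√(n/2) = 0.64 × √(38/2) = 2.7897
Two-sided α = 0.05 → critical value z_{0.025} = 1.960.
Power = Φ(λ − 1.960) + Φ(−λ − 1.960) = Φ(0.830) + Φ(-4.750) = 0.7967 + 0.0000 = 0.7967.
Type II error: β = 1 − power = 1 − 0.7967 = 0.2033.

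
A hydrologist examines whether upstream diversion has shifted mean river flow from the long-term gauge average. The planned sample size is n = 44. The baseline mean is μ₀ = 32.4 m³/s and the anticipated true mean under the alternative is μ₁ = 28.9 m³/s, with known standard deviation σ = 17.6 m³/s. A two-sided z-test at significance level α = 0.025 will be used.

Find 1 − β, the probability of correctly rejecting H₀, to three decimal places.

Standardized effect: d = |μ₁ − μ₀| / σ = |28.9 − 32.4| / 17.6 = 0.1989
Noncentrality parameter: δ = d·√n = 0.1989 × √44 = 1.3191
Two-sided α = 0.025 → critical value z_{0.0125} = 2.241.
Power = Φ(δ − 2.241) + Φ(−δ − 2.241) = Φ(-0.922) + Φ(-3.561) = 0.1782 + 0.0002 = 0.1784.

Power ≈ 0.178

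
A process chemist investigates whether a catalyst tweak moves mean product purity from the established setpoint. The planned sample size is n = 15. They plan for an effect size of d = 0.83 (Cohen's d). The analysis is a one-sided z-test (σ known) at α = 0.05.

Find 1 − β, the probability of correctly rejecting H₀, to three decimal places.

Power ≈ 0.942

Noncentrality parameter: δ = d·√n = 0.83 × √15 = 3.2146
One-sided α = 0.05 → critical value z_{0.05} = 1.645.
Power = Φ(δ − 1.645) = Φ(1.570) = 0.9418.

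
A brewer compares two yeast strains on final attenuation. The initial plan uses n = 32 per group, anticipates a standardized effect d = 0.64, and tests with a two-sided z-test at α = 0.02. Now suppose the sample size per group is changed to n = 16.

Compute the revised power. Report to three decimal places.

With n = 16 per group: δ = d·√(n/2) = 0.64 × √(16/2) = 1.8102. Critical value z_{0.01} = 2.326.
Revised power = Φ(δ − 2.326) + Φ(−δ − 2.326) = Φ(-0.516) + Φ(-4.137) = 0.3029 + 0.0000 = 0.3029.

Power ≈ 0.303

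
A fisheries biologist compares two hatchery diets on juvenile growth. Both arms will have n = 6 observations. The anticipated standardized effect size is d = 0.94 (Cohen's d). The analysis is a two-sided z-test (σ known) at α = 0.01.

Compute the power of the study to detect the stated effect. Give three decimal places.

Noncentrality parameter: δ = d·√(n/2) = 0.94 × √(6/2) = 1.6281
Two-sided α = 0.01 → critical value z_{0.005} = 2.576.
Power = Φ(δ − 2.576) + Φ(−δ − 2.576) = Φ(-0.948) + Φ(-4.204) = 0.1716 + 0.0000 = 0.1717.

Power ≈ 0.172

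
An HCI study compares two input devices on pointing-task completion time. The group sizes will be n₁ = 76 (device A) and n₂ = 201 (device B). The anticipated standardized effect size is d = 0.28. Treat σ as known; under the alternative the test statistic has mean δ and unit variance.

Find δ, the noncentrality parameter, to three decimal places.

δ ≈ 2.079

The noncentrality parameter scales effect size by the design's sample-size factor: δ = d / √(1/n₁ + 1/n₂) = 0.28 / √(1/76 + 1/201) = 2.0793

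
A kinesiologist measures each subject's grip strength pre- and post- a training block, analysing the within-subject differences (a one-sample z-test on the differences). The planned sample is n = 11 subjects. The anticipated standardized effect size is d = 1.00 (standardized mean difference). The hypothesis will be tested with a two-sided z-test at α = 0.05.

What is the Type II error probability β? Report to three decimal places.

Noncentrality parameter: δ = d·√n = 1.00 × √11 = 3.3166
Critical value for a two-sided test at α = 0.05: z_{α/2} = 1.960.
Power = Φ(δ − 1.960) + Φ(−δ − 1.960) = Φ(1.357) + Φ(-5.277) = 0.9126 + 0.0000 = 0.9126.
Type II error: β = 1 − power = 1 − 0.9126 = 0.0874.

β ≈ 0.087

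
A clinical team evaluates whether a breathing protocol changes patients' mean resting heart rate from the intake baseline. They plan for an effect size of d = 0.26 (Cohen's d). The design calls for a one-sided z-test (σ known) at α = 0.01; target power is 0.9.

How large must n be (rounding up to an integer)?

For power 0.9 need Φ(δ − z_{0.01}) = 0.9, so δ = z_{0.01} + z_{0.10} = 2.326 + 1.282 = 3.608.
δ = d·√n ⇒ n = (δ/d)² = (3.608 / 0.26)² = 192.56.
Round up to the next whole unit.

n = 193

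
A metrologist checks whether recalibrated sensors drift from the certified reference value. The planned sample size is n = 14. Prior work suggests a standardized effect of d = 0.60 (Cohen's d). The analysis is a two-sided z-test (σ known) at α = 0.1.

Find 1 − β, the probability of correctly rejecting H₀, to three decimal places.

Noncentrality parameter: δ = d·√n = 0.60 × √14 = 2.2450
Critical value for a two-sided test at α = 0.1: z_{α/2} = 1.645.
Power = Φ(δ − 1.645) + Φ(−δ − 1.645) = Φ(0.600) + Φ(-3.890) = 0.7258 + 0.0001 = 0.7258.

Power ≈ 0.726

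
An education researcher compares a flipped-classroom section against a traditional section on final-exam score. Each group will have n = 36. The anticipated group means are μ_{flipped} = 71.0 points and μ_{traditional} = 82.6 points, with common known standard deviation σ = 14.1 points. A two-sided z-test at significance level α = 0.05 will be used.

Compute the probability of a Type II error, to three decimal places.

Standardized effect: d = |μ_{flipped} − μ_{traditional}| / σ = |71.0 − 82.6| / 14.1 = 0.8227
Noncentrality parameter: δ = d·√(n/2) = 0.8227 × √(36/2) = 3.4904
Two-sided α = 0.05 → critical value z_{0.025} = 1.960.
Power = Φ(δ − 1.960) + Φ(−δ − 1.960) = Φ(1.530) + Φ(-5.450) = 0.9370 + 0.0000 = 0.9370.
Type II error: β = 1 − power = 1 − 0.9370 = 0.0630.

β ≈ 0.063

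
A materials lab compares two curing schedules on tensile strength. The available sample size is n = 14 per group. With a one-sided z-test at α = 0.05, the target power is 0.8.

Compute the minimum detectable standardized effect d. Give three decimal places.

Required noncentrality: δ = z_{0.05} + z_{0.20} = 1.645 + 0.842 = 2.486.
δ = d·√(n/2) ⇒ d = δ/√(n/2) = 2.486/√(14/2) = 0.9398.

d ≈ 0.940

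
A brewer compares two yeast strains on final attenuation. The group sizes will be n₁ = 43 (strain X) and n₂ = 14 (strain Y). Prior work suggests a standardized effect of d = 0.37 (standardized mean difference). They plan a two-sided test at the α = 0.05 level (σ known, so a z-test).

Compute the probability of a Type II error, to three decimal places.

Noncentrality parameter: δ = d / √(1/n₁ + 1/n₂) = 0.37 / √(1/43 + 1/14) = 1.2024
Two-sided α = 0.05 → critical value z_{0.025} = 1.960.
Power = Φ(δ − 1.960) + Φ(−δ − 1.960) = Φ(-0.758) + Φ(-3.162) = 0.2244 + 0.0008 = 0.2251.
Type II error: β = 1 − power = 1 − 0.2251 = 0.7749.

β ≈ 0.775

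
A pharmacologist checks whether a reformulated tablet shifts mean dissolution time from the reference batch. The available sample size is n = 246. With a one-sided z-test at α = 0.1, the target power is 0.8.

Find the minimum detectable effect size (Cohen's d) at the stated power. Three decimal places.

d ≈ 0.135

Need Φ(δ − 1.282) = 0.8, so δ = 1.282 + 0.842 = 2.123.
δ = d·√n ⇒ d = δ/√n = 2.123/√246 = 0.1354.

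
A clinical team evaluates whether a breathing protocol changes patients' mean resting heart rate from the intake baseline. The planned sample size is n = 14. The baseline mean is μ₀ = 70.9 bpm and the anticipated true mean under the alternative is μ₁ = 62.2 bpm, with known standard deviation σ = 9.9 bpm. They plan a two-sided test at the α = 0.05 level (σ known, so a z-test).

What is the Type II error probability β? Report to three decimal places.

Standardized effect: d = |μ₁ − μ₀| / σ = |62.2 − 70.9| / 9.9 = 0.8788
Noncentrality parameter: δ = d·√n = 0.8788 × √14 = 3.2881
Two-sided α = 0.05 → critical value z_{0.025} = 1.960.
Power = Φ(δ − 1.960) + Φ(−δ − 1.960) = Φ(1.328) + Φ(-5.248) = 0.9079 + 0.0000 = 0.9079.
Type II error: β = 1 − power = 1 − 0.9079 = 0.0921.

β ≈ 0.092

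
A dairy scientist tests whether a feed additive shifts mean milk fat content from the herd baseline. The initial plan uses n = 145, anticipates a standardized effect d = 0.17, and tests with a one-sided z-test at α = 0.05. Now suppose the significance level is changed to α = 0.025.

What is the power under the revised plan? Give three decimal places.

δ = d·√n = 0.17 × √145 = 2.0471 (unchanged). New critical value: z_{0.025} = 1.960.
Revised power = P(Z > 1.960 − δ) = Φ(0.087) = 0.5347.

Power ≈ 0.535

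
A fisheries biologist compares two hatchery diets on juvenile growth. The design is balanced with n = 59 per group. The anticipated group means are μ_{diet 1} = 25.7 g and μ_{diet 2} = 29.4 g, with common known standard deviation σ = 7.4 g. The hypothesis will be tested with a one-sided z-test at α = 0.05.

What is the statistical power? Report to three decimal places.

Standardized effect: d = |μ_{diet 1} − μ_{diet 2}| / σ = |25.7 − 29.4| / 7.4 = 0.5000
Noncentrality parameter: δ = d·√(n/2) = 0.5000 × √(59/2) = 2.7157
One-sided α = 0.05 → critical value z_{0.05} = 1.645.
Power = Φ(δ − 1.645) = Φ(1.071) = 0.8579.

Power ≈ 0.858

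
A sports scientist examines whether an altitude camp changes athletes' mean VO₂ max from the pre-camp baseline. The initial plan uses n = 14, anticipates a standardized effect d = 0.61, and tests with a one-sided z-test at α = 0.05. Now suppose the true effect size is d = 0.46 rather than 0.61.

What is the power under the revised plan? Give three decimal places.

Power ≈ 0.530

With d = 0.46: δ = d·√n = 0.46 × √14 = 1.7212. Critical value z_{0.05} = 1.645.
Revised power = Φ(δ − 1.645) = Φ(0.076) = 0.5304.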